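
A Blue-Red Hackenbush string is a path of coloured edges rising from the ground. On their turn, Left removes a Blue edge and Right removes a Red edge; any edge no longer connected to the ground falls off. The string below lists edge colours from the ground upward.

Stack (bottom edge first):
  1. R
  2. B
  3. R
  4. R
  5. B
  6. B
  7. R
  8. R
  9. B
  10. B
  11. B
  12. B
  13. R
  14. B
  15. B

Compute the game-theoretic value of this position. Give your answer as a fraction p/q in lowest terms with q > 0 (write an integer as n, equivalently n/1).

Recurse on prefixes of the 15-edge string R B R R B B R R B B B B R B B:
value_1 [R]  L=[·]  R=[0]  so -1
value_2 [RB]  L=[-1]  R=[0]  so -1/2
value_3 [RBR]  L=[-1]  R=[-1/2,0]  so -3/4
value_4 [RBRR]  L=[-1]  R=[-3/4,-1/2,0]  so -7/8
value_5 [RBRRB]  L=[-1,-7/8]  R=[-3/4,-1/2,0]  so -13/16
value_6 [RBRRBB]  L=[-1,-7/8,-13/16]  R=[-3/4,-1/2,0]  so -25/32
value_7 [RBRRBBR]  L=[-1,-7/8,-13/16]  R=[-25/32,-3/4,-1/2,0]  so -51/64
value_8 [RBRRBBRR]  L=[-1,-7/8,-13/16]  R=[-51/64,-25/32,-3/4,-1/2,0]  so -103/128
value_9 [RBRRBBRRB]  L=[-1,-7/8,-13/16,-103/128]  R=[-51/64,-25/32,-3/4,-1/2,0]  so -205/256
value_10 [RBRRBBRRBB]  L=[-1,-7/8,-13/16,-103/128,-205/256]  R=[-51/64,-25/32,-3/4,-1/2,0]  so -409/512
value_11 [RBRRBBRRBBB]  L=[-1,-7/8,-13/16,-103/128,-205/256,-409/512]  R=[-51/64,-25/32,-3/4,-1/2,0]  so -817/1024
value_12 [RBRRBBRRBBBB]  L=[-1,-7/8,-13/16,-103/128,-205/256,-409/512,-817/1024]  R=[-51/64,-25/32,-3/4,-1/2,0]  so -1633/2048
value_13 [RBRRBBRRBBBBR]  L=[-1,-7/8,-13/16,-103/128,-205/256,-409/512,-817/1024]  R=[-1633/2048,-51/64,-25/32,-3/4,-1/2,0]  so -3267/4096
value_14 [RBRRBBRRBBBBRB]  L=[-1,-7/8,-13/16,-103/128,-205/256,-409/512,-817/1024,-3267/4096]  R=[-1633/2048,-51/64,-25/32,-3/4,-1/2,0]  so -6533/8192
value_15 [RBRRBBRRBBBBRBB]  L=[-1,-7/8,-13/16,-103/128,-205/256,-409/512,-817/1024,-3267/4096,-6533/8192]  R=[-1633/2048,-51/64,-25/32,-3/4,-1/2,0]  so -13065/16384

-13065/16384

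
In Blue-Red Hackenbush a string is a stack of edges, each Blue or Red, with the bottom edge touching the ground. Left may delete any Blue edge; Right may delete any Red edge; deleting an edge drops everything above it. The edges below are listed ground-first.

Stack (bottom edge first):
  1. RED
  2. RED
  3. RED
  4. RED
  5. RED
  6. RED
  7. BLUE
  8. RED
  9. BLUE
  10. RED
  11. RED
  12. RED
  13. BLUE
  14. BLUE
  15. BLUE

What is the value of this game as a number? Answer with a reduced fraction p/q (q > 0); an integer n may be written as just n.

Prefix values for RED RED RED RED RED RED BLUE RED BLUE RED RED RED BLUE BLUE BLUE via {L|R} + simplicity:
G_1 [R]  L=[∅]  R=[0]  -> -1
G_2 [RR]  L=[∅]  R=[-1,0]  -> -2
G_3 [RRR]  L=[∅]  R=[-2,-1,0]  -> -3
G_4 [RRRR]  L=[∅]  R=[-3,-2,-1,0]  -> -4
G_5 [RRRRR]  L=[∅]  R=[-4,-3,-2,-1,0]  -> -5
G_6 [RRRRRR]  L=[∅]  R=[-5,-4,-3,-2,-1,0]  -> -6
G_7 [RRRRRRB]  L=[-6]  R=[-5,-4,-3,-2,-1,0]  -> -11/2
G_8 [RRRRRRBR]  L=[-6]  R=[-11/2,-5,-4,-3,-2,-1,0]  -> -23/4
G_9 [RRRRRRBRB]  L=[-6,-23/4]  R=[-11/2,-5,-4,-3,-2,-1,0]  -> -45/8
G_10 [RRRRRRBRBR]  L=[-6,-23/4]  R=[-45/8,-11/2,-5,-4,-3,-2,-1,0]  -> -91/16
G_11 [RRRRRRBRBRR]  L=[-6,-23/4]  R=[-91/16,-45/8,-11/2,-5,-4,-3,-2,-1,0]  -> -183/32
G_12 [RRRRRRBRBRRR]  L=[-6,-23/4]  R=[-183/32,-91/16,-45/8,-11/2,-5,-4,-3,-2,-1,0]  -> -367/64
G_13 [RRRRRRBRBRRRB]  L=[-6,-23/4,-367/64]  R=[-183/32,-91/16,-45/8,-11/2,-5,-4,-3,-2,-1,0]  -> -733/128
G_14 [RRRRRRBRBRRRBB]  L=[-6,-23/4,-367/64,-733/128]  R=[-183/32,-91/16,-45/8,-11/2,-5,-4,-3,-2,-1,0]  -> -1465/256
G_15 [RRRRRRBRBRRRBBB]  L=[-6,-23/4,-367/64,-733/128,-1465/256]  R=[-183/32,-91/16,-45/8,-11/2,-5,-4,-3,-2,-1,0]  -> -2929/512

-2929/512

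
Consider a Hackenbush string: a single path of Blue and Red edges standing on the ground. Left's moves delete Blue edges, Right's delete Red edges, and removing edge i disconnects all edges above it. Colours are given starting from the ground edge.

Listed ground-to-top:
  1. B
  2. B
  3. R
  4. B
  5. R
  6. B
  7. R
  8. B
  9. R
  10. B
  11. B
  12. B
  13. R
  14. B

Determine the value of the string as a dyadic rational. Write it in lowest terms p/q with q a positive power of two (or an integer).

step 1: add B to get B; options L={ 0 } R={ ∅ } => 1
step 2: add B to get BB; options L={ 0; 1 } R={ ∅ } => 2
step 3: add R to get BBR; options L={ 0; 1 } R={ 2 } => 3/2
step 4: add B to get BBRB; options L={ 0; 1; 3/2 } R={ 2 } => 7/4
step 5: add R to get BBRBR; options L={ 0; 1; 3/2 } R={ 7/4; 2 } => 13/8
step 6: add B to get BBRBRB; options L={ 0; 1; 3/2; 13/8 } R={ 7/4; 2 } => 27/16
step 7: add R to get BBRBRBR; options L={ 0; 1; 3/2; 13/8 } R={ 27/16; 7/4; 2 } => 53/32
step 8: add B to get BBRBRBRB; options L={ 0; 1; 3/2; 13/8; 53/32 } R={ 27/16; 7/4; 2 } => 107/64
step 9: add R to get BBRBRBRBR; options L={ 0; 1; 3/2; 13/8; 53/32 } R={ 107/64; 27/16; 7/4; 2 } => 213/128
step 10: add B to get BBRBRBRBRB; options L={ 0; 1; 3/2; 13/8; 53/32; 213/128 } R={ 107/64; 27/16; 7/4; 2 } => 427/256
step 11: add B to get BBRBRBRBRBB; options L={ 0; 1; 3/2; 13/8; 53/32; 213/128; 427/256 } R={ 107/64; 27/16; 7/4; 2 } => 855/512
step 12: add B to get BBRBRBRBRBBB; options L={ 0; 1; 3/2; 13/8; 53/32; 213/128; 427/256; 855/512 } R={ 107/64; 27/16; 7/4; 2 } => 1711/1024
step 13: add R to get BBRBRBRBRBBBR; options L={ 0; 1; 3/2; 13/8; 53/32; 213/128; 427/256; 855/512 } R={ 1711/1024; 107/64; 27/16; 7/4; 2 } => 3421/2048
step 14: add B to get BBRBRBRBRBBBRB; options L={ 0; 1; 3/2; 13/8; 53/32; 213/128; 427/256; 855/512; 3421/2048 } R={ 1711/1024; 107/64; 27/16; 7/4; 2 } => 6843/4096

6843/4096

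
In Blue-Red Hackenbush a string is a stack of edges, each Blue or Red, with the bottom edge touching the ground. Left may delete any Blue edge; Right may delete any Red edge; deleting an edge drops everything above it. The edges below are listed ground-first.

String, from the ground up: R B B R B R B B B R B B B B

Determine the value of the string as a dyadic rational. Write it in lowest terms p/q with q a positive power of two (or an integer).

Build v(s[:k]) for k = 1..14, string s = R B B R B R B B B R B B B B.
step 1: add R to get R; options L={ · } R={ 0 } so -1
step 2: add B to get RB; options L={ -1 } R={ 0 } so -1/2
step 3: add B to get RBB; options L={ -1,-1/2 } R={ 0 } so -1/4
step 4: add R to get RBBR; options L={ -1,-1/2 } R={ -1/4,0 } so -3/8
step 5: add B to get RBBRB; options L={ -1,-1/2,-3/8 } R={ -1/4,0 } so -5/16
step 6: add R to get RBBRBR; options L={ -1,-1/2,-3/8 } R={ -5/16,-1/4,0 } so -11/32
step 7: add B to get RBBRBRB; options L={ -1,-1/2,-3/8,-11/32 } R={ -5/16,-1/4,0 } so -21/64
step 8: add B to get RBBRBRBB; options L={ -1,-1/2,-3/8,-11/32,-21/64 } R={ -5/16,-1/4,0 } so -41/128
step 9: add B to get RBBRBRBBB; options L={ -1,-1/2,-3/8,-11/32,-21/64,-41/128 } R={ -5/16,-1/4,0 } so -81/256
step 10: add R to get RBBRBRBBBR; options L={ -1,-1/2,-3/8,-11/32,-21/64,-41/128 } R={ -81/256,-5/16,-1/4,0 } so -163/512
step 11: add B to get RBBRBRBBBRB; options L={ -1,-1/2,-3/8,-11/32,-21/64,-41/128,-163/512 } R={ -81/256,-5/16,-1/4,0 } so -325/1024
step 12: add B to get RBBRBRBBBRBB; options L={ -1,-1/2,-3/8,-11/32,-21/64,-41/128,-163/512,-325/1024 } R={ -81/256,-5/16,-1/4,0 } so -649/2048
step 13: add B to get RBBRBRBBBRBBB; options L={ -1,-1/2,-3/8,-11/32,-21/64,-41/128,-163/512,-325/1024,-649/2048 } R={ -81/256,-5/16,-1/4,0 } so -1297/4096
step 14: add B to get RBBRBRBBBRBBBB; options L={ -1,-1/2,-3/8,-11/32,-21/64,-41/128,-163/512,-325/1024,-649/2048,-1297/4096 } R={ -81/256,-5/16,-1/4,0 } so -2593/8192

-2593/8192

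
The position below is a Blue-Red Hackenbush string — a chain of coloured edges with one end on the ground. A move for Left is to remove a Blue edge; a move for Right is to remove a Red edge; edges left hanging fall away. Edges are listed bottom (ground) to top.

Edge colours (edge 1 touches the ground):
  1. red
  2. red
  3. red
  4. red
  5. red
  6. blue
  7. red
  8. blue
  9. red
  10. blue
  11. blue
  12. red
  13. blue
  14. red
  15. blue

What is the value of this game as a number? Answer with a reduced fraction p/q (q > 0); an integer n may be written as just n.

1 of 15 · r · max L −∞ · min R 0 → -1
2 of 15 · rr · max L −∞ · min R -1 → -2
3 of 15 · rrr · max L −∞ · min R -2 → -3
4 of 15 · rrrr · max L −∞ · min R -3 → -4
5 of 15 · rrrrr · max L −∞ · min R -4 → -5
6 of 15 · rrrrrb · max L -5 · min R -4 → -9/2
7 of 15 · rrrrrbr · max L -5 · min R -9/2 → -19/4
8 of 15 · rrrrrbrb · max L -19/4 · min R -9/2 → -37/8
9 of 15 · rrrrrbrbr · max L -19/4 · min R -37/8 → -75/16
10 of 15 · rrrrrbrbrb · max L -75/16 · min R -37/8 → -149/32
11 of 15 · rrrrrbrbrbb · max L -149/32 · min R -37/8 → -297/64
12 of 15 · rrrrrbrbrbbr · max L -149/32 · min R -297/64 → -595/128
13 of 15 · rrrrrbrbrbbrb · max L -595/128 · min R -297/64 → -1189/256
14 of 15 · rrrrrbrbrbbrbr · max L -595/128 · min R -1189/256 → -2379/512
15 of 15 · rrrrrbrbrbbrbrb · max L -2379/512 · min R -1189/256 → -4757/1024

-4757/1024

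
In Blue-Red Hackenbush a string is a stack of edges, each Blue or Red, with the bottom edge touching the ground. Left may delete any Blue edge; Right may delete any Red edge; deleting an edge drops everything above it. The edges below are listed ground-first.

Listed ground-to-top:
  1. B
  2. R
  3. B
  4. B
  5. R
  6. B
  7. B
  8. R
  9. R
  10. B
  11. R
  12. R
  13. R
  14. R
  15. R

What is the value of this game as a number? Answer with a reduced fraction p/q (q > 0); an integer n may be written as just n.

edge 1 of 15 (B): { 0 | none } = 1
edge 2 of 15 (R): { 0 | 1 } = 1/2
edge 3 of 15 (B): { 0 1/2 | 1 } = 3/4
edge 4 of 15 (B): { 0 1/2 3/4 | 1 } = 7/8
edge 5 of 15 (R): { 0 1/2 3/4 | 7/8 1 } = 13/16
edge 6 of 15 (B): { 0 1/2 3/4 13/16 | 7/8 1 } = 27/32
edge 7 of 15 (B): { 0 1/2 3/4 13/16 27/32 | 7/8 1 } = 55/64
edge 8 of 15 (R): { 0 1/2 3/4 13/16 27/32 | 55/64 7/8 1 } = 109/128
edge 9 of 15 (R): { 0 1/2 3/4 13/16 27/32 | 109/128 55/64 7/8 1 } = 217/256
edge 10 of 15 (B): { 0 1/2 3/4 13/16 27/32 217/256 | 109/128 55/64 7/8 1 } = 435/512
edge 11 of 15 (R): { 0 1/2 3/4 13/16 27/32 217/256 | 435/512 109/128 55/64 7/8 1 } = 869/1024
edge 12 of 15 (R): { 0 1/2 3/4 13/16 27/32 217/256 | 869/1024 435/512 109/128 55/64 7/8 1 } = 1737/2048
edge 13 of 15 (R): { 0 1/2 3/4 13/16 27/32 217/256 | 1737/2048 869/1024 435/512 109/128 55/64 7/8 1 } = 3473/4096
edge 14 of 15 (R): { 0 1/2 3/4 13/16 27/32 217/256 | 3473/4096 1737/2048 869/1024 435/512 109/128 55/64 7/8 1 } = 6945/8192
edge 15 of 15 (R): { 0 1/2 3/4 13/16 27/32 217/256 | 6945/8192 3473/4096 1737/2048 869/1024 435/512 109/128 55/64 7/8 1 } = 13889/16384

13889/16384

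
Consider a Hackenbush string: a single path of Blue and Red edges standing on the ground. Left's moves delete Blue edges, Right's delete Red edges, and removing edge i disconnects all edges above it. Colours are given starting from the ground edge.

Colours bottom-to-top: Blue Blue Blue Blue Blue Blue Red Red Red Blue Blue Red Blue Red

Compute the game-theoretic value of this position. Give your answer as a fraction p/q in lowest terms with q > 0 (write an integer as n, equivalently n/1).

1333/256

Prefix values for Blue Blue Blue Blue Blue Blue Red Red Red Blue Blue Red Blue Red via {L|R} + simplicity:
v(B) = { 0 | ∅ } — 1
v(BB) = { 0,1 | ∅ } — 2
v(BBB) = { 0,1,2 | ∅ } — 3
v(BBBB) = { 0,1,2,3 | ∅ } — 4
v(BBBBB) = { 0,1,2,3,4 | ∅ } — 5
v(BBBBBB) = { 0,1,2,3,4,5 | ∅ } — 6
v(BBBBBBR) = { 0,1,2,3,4,5 | 6 } — 11/2
v(BBBBBBRR) = { 0,1,2,3,4,5 | 11/2,6 } — 21/4
v(BBBBBBRRR) = { 0,1,2,3,4,5 | 21/4,11/2,6 } — 41/8
v(BBBBBBRRRB) = { 0,1,2,3,4,5,41/8 | 21/4,11/2,6 } — 83/16
v(BBBBBBRRRBB) = { 0,1,2,3,4,5,41/8,83/16 | 21/4,11/2,6 } — 167/32
v(BBBBBBRRRBBR) = { 0,1,2,3,4,5,41/8,83/16 | 167/32,21/4,11/2,6 } — 333/64
v(BBBBBBRRRBBRB) = { 0,1,2,3,4,5,41/8,83/16,333/64 | 167/32,21/4,11/2,6 } — 667/128
v(BBBBBBRRRBBRBR) = { 0,1,2,3,4,5,41/8,83/16,333/64 | 667/128,167/32,21/4,11/2,6 } — 1333/256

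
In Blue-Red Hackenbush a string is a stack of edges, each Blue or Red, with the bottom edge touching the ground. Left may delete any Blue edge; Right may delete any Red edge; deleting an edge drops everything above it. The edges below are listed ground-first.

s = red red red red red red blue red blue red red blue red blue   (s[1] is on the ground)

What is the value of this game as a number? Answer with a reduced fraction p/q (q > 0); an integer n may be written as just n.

g(r) = { — | 0 } => -1
g(rr) = { — | -1 0 } => -2
g(rrr) = { — | -2 -1 0 } => -3
g(rrrr) = { — | -3 -2 -1 0 } => -4
g(rrrrr) = { — | -4 -3 -2 -1 0 } => -5
g(rrrrrr) = { — | -5 -4 -3 -2 -1 0 } => -6
g(rrrrrrb) = { -6 | -5 -4 -3 -2 -1 0 } => -11/2
g(rrrrrrbr) = { -6 | -11/2 -5 -4 -3 -2 -1 0 } => -23/4
g(rrrrrrbrb) = { -6 -23/4 | -11/2 -5 -4 -3 -2 -1 0 } => -45/8
g(rrrrrrbrbr) = { -6 -23/4 | -45/8 -11/2 -5 -4 -3 -2 -1 0 } => -91/16
g(rrrrrrbrbrr) = { -6 -23/4 | -91/16 -45/8 -11/2 -5 -4 -3 -2 -1 0 } => -183/32
g(rrrrrrbrbrrb) = { -6 -23/4 -183/32 | -91/16 -45/8 -11/2 -5 -4 -3 -2 -1 0 } => -365/64
g(rrrrrrbrbrrbr) = { -6 -23/4 -183/32 | -365/64 -91/16 -45/8 -11/2 -5 -4 -3 -2 -1 0 } => -731/128
g(rrrrrrbrbrrbrb) = { -6 -23/4 -183/32 -731/128 | -365/64 -91/16 -45/8 -11/2 -5 -4 -3 -2 -1 0 } => -1461/256

-1461/256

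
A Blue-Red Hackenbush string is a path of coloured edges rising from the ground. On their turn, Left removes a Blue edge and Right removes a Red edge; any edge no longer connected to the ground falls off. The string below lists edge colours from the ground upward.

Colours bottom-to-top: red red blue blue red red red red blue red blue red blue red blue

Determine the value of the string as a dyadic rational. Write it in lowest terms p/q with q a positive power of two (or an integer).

-12117/8192

Recurse on prefixes of the 15-edge string red red blue blue red red red red blue red blue red blue red blue:
value_1 [r]  L=[(no moves)]  R=[0]  — -1
value_2 [rr]  L=[(no moves)]  R=[-1,0]  — -2
value_3 [rrb]  L=[-2]  R=[-1,0]  — -3/2
value_4 [rrbb]  L=[-2,-3/2]  R=[-1,0]  — -5/4
value_5 [rrbbr]  L=[-2,-3/2]  R=[-5/4,-1,0]  — -11/8
value_6 [rrbbrr]  L=[-2,-3/2]  R=[-11/8,-5/4,-1,0]  — -23/16
value_7 [rrbbrrr]  L=[-2,-3/2]  R=[-23/16,-11/8,-5/4,-1,0]  — -47/32
value_8 [rrbbrrrr]  L=[-2,-3/2]  R=[-47/32,-23/16,-11/8,-5/4,-1,0]  — -95/64
value_9 [rrbbrrrrb]  L=[-2,-3/2,-95/64]  R=[-47/32,-23/16,-11/8,-5/4,-1,0]  — -189/128
value_10 [rrbbrrrrbr]  L=[-2,-3/2,-95/64]  R=[-189/128,-47/32,-23/16,-11/8,-5/4,-1,0]  — -379/256
value_11 [rrbbrrrrbrb]  L=[-2,-3/2,-95/64,-379/256]  R=[-189/128,-47/32,-23/16,-11/8,-5/4,-1,0]  — -757/512
value_12 [rrbbrrrrbrbr]  L=[-2,-3/2,-95/64,-379/256]  R=[-757/512,-189/128,-47/32,-23/16,-11/8,-5/4,-1,0]  — -1515/1024
value_13 [rrbbrrrrbrbrb]  L=[-2,-3/2,-95/64,-379/256,-1515/1024]  R=[-757/512,-189/128,-47/32,-23/16,-11/8,-5/4,-1,0]  — -3029/2048
value_14 [rrbbrrrrbrbrbr]  L=[-2,-3/2,-95/64,-379/256,-1515/1024]  R=[-3029/2048,-757/512,-189/128,-47/32,-23/16,-11/8,-5/4,-1,0]  — -6059/4096
value_15 [rrbbrrrrbrbrbrb]  L=[-2,-3/2,-95/64,-379/256,-1515/1024,-6059/4096]  R=[-3029/2048,-757/512,-189/128,-47/32,-23/16,-11/8,-5/4,-1,0]  — -12117/8192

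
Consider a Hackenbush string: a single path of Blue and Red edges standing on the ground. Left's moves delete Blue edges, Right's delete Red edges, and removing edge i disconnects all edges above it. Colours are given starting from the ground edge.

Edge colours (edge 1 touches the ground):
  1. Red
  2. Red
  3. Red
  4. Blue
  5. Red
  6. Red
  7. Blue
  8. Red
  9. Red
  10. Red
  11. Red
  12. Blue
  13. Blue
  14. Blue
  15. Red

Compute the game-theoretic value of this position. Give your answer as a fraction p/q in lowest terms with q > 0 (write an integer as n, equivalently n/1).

-11747/4096

edge 1 of 15 (Red): { none | 0 } -> -1
edge 2 of 15 (Red): { none | -1; 0 } -> -2
edge 3 of 15 (Red): { none | -2; -1; 0 } -> -3
edge 4 of 15 (Blue): { -3 | -2; -1; 0 } -> -5/2
edge 5 of 15 (Red): { -3 | -5/2; -2; -1; 0 } -> -11/4
edge 6 of 15 (Red): { -3 | -11/4; -5/2; -2; -1; 0 } -> -23/8
edge 7 of 15 (Blue): { -3; -23/8 | -11/4; -5/2; -2; -1; 0 } -> -45/16
edge 8 of 15 (Red): { -3; -23/8 | -45/16; -11/4; -5/2; -2; -1; 0 } -> -91/32
edge 9 of 15 (Red): { -3; -23/8 | -91/32; -45/16; -11/4; -5/2; -2; -1; 0 } -> -183/64
edge 10 of 15 (Red): { -3; -23/8 | -183/64; -91/32; -45/16; -11/4; -5/2; -2; -1; 0 } -> -367/128
edge 11 of 15 (Red): { -3; -23/8 | -367/128; -183/64; -91/32; -45/16; -11/4; -5/2; -2; -1; 0 } -> -735/256
edge 12 of 15 (Blue): { -3; -23/8; -735/256 | -367/128; -183/64; -91/32; -45/16; -11/4; -5/2; -2; -1; 0 } -> -1469/512
edge 13 of 15 (Blue): { -3; -23/8; -735/256; -1469/512 | -367/128; -183/64; -91/32; -45/16; -11/4; -5/2; -2; -1; 0 } -> -2937/1024
edge 14 of 15 (Blue): { -3; -23/8; -735/256; -1469/512; -2937/1024 | -367/128; -183/64; -91/32; -45/16; -11/4; -5/2; -2; -1; 0 } -> -5873/2048
edge 15 of 15 (Red): { -3; -23/8; -735/256; -1469/512; -2937/1024 | -5873/2048; -367/128; -183/64; -91/32; -45/16; -11/4; -5/2; -2; -1; 0 } -> -11747/4096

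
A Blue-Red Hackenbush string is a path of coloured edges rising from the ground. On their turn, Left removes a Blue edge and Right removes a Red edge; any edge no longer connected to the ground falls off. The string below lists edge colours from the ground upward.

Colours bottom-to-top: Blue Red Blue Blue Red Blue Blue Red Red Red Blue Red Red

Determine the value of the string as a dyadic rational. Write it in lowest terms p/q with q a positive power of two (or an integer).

Build val(s[:k]) for k = 1..13, string s = Blue Red Blue Blue Red Blue Blue Red Red Red Blue Red Red.
step 1: add Blue to get B; options L={ 0 } R={  } => 1
step 2: add Red to get BR; options L={ 0 } R={ 1 } => 1/2
step 3: add Blue to get BRB; options L={ 0,1/2 } R={ 1 } => 3/4
step 4: add Blue to get BRBB; options L={ 0,1/2,3/4 } R={ 1 } => 7/8
step 5: add Red to get BRBBR; options L={ 0,1/2,3/4 } R={ 7/8,1 } => 13/16
step 6: add Blue to get BRBBRB; options L={ 0,1/2,3/4,13/16 } R={ 7/8,1 } => 27/32
step 7: add Blue to get BRBBRBB; options L={ 0,1/2,3/4,13/16,27/32 } R={ 7/8,1 } => 55/64
step 8: add Red to get BRBBRBBR; options L={ 0,1/2,3/4,13/16,27/32 } R={ 55/64,7/8,1 } => 109/128
step 9: add Red to get BRBBRBBRR; options L={ 0,1/2,3/4,13/16,27/32 } R={ 109/128,55/64,7/8,1 } => 217/256
step 10: add Red to get BRBBRBBRRR; options L={ 0,1/2,3/4,13/16,27/32 } R={ 217/256,109/128,55/64,7/8,1 } => 433/512
step 11: add Blue to get BRBBRBBRRRB; options L={ 0,1/2,3/4,13/16,27/32,433/512 } R={ 217/256,109/128,55/64,7/8,1 } => 867/1024
step 12: add Red to get BRBBRBBRRRBR; options L={ 0,1/2,3/4,13/16,27/32,433/512 } R={ 867/1024,217/256,109/128,55/64,7/8,1 } => 1733/2048
step 13: add Red to get BRBBRBBRRRBRR; options L={ 0,1/2,3/4,13/16,27/32,433/512 } R={ 1733/2048,867/1024,217/256,109/128,55/64,7/8,1 } => 3465/4096

3465/4096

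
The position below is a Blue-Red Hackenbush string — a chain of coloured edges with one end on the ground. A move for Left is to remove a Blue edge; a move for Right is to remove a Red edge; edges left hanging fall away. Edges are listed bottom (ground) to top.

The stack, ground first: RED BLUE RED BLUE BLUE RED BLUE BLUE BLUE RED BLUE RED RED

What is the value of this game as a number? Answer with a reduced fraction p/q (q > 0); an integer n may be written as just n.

-2327/4096

edge 1 of 13 (RED): { · | 0 } — -1
edge 2 of 13 (BLUE): { -1 | 0 } — -1/2
edge 3 of 13 (RED): { -1 | -1/2 0 } — -3/4
edge 4 of 13 (BLUE): { -1 -3/4 | -1/2 0 } — -5/8
edge 5 of 13 (BLUE): { -1 -3/4 -5/8 | -1/2 0 } — -9/16
edge 6 of 13 (RED): { -1 -3/4 -5/8 | -9/16 -1/2 0 } — -19/32
edge 7 of 13 (BLUE): { -1 -3/4 -5/8 -19/32 | -9/16 -1/2 0 } — -37/64
edge 8 of 13 (BLUE): { -1 -3/4 -5/8 -19/32 -37/64 | -9/16 -1/2 0 } — -73/128
edge 9 of 13 (BLUE): { -1 -3/4 -5/8 -19/32 -37/64 -73/128 | -9/16 -1/2 0 } — -145/256
edge 10 of 13 (RED): { -1 -3/4 -5/8 -19/32 -37/64 -73/128 | -145/256 -9/16 -1/2 0 } — -291/512
edge 11 of 13 (BLUE): { -1 -3/4 -5/8 -19/32 -37/64 -73/128 -291/512 | -145/256 -9/16 -1/2 0 } — -581/1024
edge 12 of 13 (RED): { -1 -3/4 -5/8 -19/32 -37/64 -73/128 -291/512 | -581/1024 -145/256 -9/16 -1/2 0 } — -1163/2048
edge 13 of 13 (RED): { -1 -3/4 -5/8 -19/32 -37/64 -73/128 -291/512 | -1163/2048 -581/1024 -145/256 -9/16 -1/2 0 } — -2327/4096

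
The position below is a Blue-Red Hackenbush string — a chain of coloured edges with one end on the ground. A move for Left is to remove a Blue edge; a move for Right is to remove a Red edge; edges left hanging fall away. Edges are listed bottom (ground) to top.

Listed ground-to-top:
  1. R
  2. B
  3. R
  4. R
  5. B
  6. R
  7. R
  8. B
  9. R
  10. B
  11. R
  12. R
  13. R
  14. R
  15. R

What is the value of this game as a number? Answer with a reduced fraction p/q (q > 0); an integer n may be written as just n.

Recurse on prefixes of the 15-edge string R B R R B R R B R B R R R R R:
step 1: add R to get R; options L={ — } R={ 0 } so -1
step 2: add B to get RB; options L={ -1 } R={ 0 } so -1/2
step 3: add R to get RBR; options L={ -1 } R={ -1/2,0 } so -3/4
step 4: add R to get RBRR; options L={ -1 } R={ -3/4,-1/2,0 } so -7/8
step 5: add B to get RBRRB; options L={ -1,-7/8 } R={ -3/4,-1/2,0 } so -13/16
step 6: add R to get RBRRBR; options L={ -1,-7/8 } R={ -13/16,-3/4,-1/2,0 } so -27/32
step 7: add R to get RBRRBRR; options L={ -1,-7/8 } R={ -27/32,-13/16,-3/4,-1/2,0 } so -55/64
step 8: add B to get RBRRBRRB; options L={ -1,-7/8,-55/64 } R={ -27/32,-13/16,-3/4,-1/2,0 } so -109/128
step 9: add R to get RBRRBRRBR; options L={ -1,-7/8,-55/64 } R={ -109/128,-27/32,-13/16,-3/4,-1/2,0 } so -219/256
step 10: add B to get RBRRBRRBRB; options L={ -1,-7/8,-55/64,-219/256 } R={ -109/128,-27/32,-13/16,-3/4,-1/2,0 } so -437/512
step 11: add R to get RBRRBRRBRBR; options L={ -1,-7/8,-55/64,-219/256 } R={ -437/512,-109/128,-27/32,-13/16,-3/4,-1/2,0 } so -875/1024
step 12: add R to get RBRRBRRBRBRR; options L={ -1,-7/8,-55/64,-219/256 } R={ -875/1024,-437/512,-109/128,-27/32,-13/16,-3/4,-1/2,0 } so -1751/2048
step 13: add R to get RBRRBRRBRBRRR; options L={ -1,-7/8,-55/64,-219/256 } R={ -1751/2048,-875/1024,-437/512,-109/128,-27/32,-13/16,-3/4,-1/2,0 } so -3503/4096
step 14: add R to get RBRRBRRBRBRRRR; options L={ -1,-7/8,-55/64,-219/256 } R={ -3503/4096,-1751/2048,-875/1024,-437/512,-109/128,-27/32,-13/16,-3/4,-1/2,0 } so -7007/8192
step 15: add R to get RBRRBRRBRBRRRRR; options L={ -1,-7/8,-55/64,-219/256 } R={ -7007/8192,-3503/4096,-1751/2048,-875/1024,-437/512,-109/128,-27/32,-13/16,-3/4,-1/2,0 } so -14015/16384

-14015/16384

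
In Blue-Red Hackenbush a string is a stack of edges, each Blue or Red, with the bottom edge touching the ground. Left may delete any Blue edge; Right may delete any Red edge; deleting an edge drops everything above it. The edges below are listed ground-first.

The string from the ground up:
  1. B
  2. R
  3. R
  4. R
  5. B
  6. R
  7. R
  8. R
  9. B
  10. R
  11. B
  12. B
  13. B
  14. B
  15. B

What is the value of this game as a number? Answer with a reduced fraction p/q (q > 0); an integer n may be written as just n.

B: Left { 0 }, Right {  } => simplest 1
BR: Left { 0 }, Right { 1 } => simplest 1/2
BRR: Left { 0 }, Right { 1/2; 1 } => simplest 1/4
BRRR: Left { 0 }, Right { 1/4; 1/2; 1 } => simplest 1/8
BRRRB: Left { 0; 1/8 }, Right { 1/4; 1/2; 1 } => simplest 3/16
BRRRBR: Left { 0; 1/8 }, Right { 3/16; 1/4; 1/2; 1 } => simplest 5/32
BRRRBRR: Left { 0; 1/8 }, Right { 5/32; 3/16; 1/4; 1/2; 1 } => simplest 9/64
BRRRBRRR: Left { 0; 1/8 }, Right { 9/64; 5/32; 3/16; 1/4; 1/2; 1 } => simplest 17/128
BRRRBRRRB: Left { 0; 1/8; 17/128 }, Right { 9/64; 5/32; 3/16; 1/4; 1/2; 1 } => simplest 35/256
BRRRBRRRBR: Left { 0; 1/8; 17/128 }, Right { 35/256; 9/64; 5/32; 3/16; 1/4; 1/2; 1 } => simplest 69/512
BRRRBRRRBRB: Left { 0; 1/8; 17/128; 69/512 }, Right { 35/256; 9/64; 5/32; 3/16; 1/4; 1/2; 1 } => simplest 139/1024
BRRRBRRRBRBB: Left { 0; 1/8; 17/128; 69/512; 139/1024 }, Right { 35/256; 9/64; 5/32; 3/16; 1/4; 1/2; 1 } => simplest 279/2048
BRRRBRRRBRBBB: Left { 0; 1/8; 17/128; 69/512; 139/1024; 279/2048 }, Right { 35/256; 9/64; 5/32; 3/16; 1/4; 1/2; 1 } => simplest 559/4096
BRRRBRRRBRBBBB: Left { 0; 1/8; 17/128; 69/512; 139/1024; 279/2048; 559/4096 }, Right { 35/256; 9/64; 5/32; 3/16; 1/4; 1/2; 1 } => simplest 1119/8192
BRRRBRRRBRBBBBB: Left { 0; 1/8; 17/128; 69/512; 139/1024; 279/2048; 559/4096; 1119/8192 }, Right { 35/256; 9/64; 5/32; 3/16; 1/4; 1/2; 1 } => simplest 2239/16384

2239/16384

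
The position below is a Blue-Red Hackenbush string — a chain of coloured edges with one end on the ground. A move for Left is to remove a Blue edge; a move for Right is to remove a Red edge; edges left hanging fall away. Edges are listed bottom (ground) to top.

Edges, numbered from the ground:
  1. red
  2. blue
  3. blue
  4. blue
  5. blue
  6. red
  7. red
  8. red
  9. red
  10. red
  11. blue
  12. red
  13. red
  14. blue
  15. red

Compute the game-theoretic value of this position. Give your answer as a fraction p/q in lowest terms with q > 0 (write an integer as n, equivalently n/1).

-2011/16384

g(r) = { · | 0 } ⇒ -1
g(rb) = { -1 | 0 } ⇒ -1/2
g(rbb) = { -1; -1/2 | 0 } ⇒ -1/4
g(rbbb) = { -1; -1/2; -1/4 | 0 } ⇒ -1/8
g(rbbbb) = { -1; -1/2; -1/4; -1/8 | 0 } ⇒ -1/16
g(rbbbbr) = { -1; -1/2; -1/4; -1/8 | -1/16; 0 } ⇒ -3/32
g(rbbbbrr) = { -1; -1/2; -1/4; -1/8 | -3/32; -1/16; 0 } ⇒ -7/64
g(rbbbbrrr) = { -1; -1/2; -1/4; -1/8 | -7/64; -3/32; -1/16; 0 } ⇒ -15/128
g(rbbbbrrrr) = { -1; -1/2; -1/4; -1/8 | -15/128; -7/64; -3/32; -1/16; 0 } ⇒ -31/256
g(rbbbbrrrrr) = { -1; -1/2; -1/4; -1/8 | -31/256; -15/128; -7/64; -3/32; -1/16; 0 } ⇒ -63/512
g(rbbbbrrrrrb) = { -1; -1/2; -1/4; -1/8; -63/512 | -31/256; -15/128; -7/64; -3/32; -1/16; 0 } ⇒ -125/1024
g(rbbbbrrrrrbr) = { -1; -1/2; -1/4; -1/8; -63/512 | -125/1024; -31/256; -15/128; -7/64; -3/32; -1/16; 0 } ⇒ -251/2048
g(rbbbbrrrrrbrr) = { -1; -1/2; -1/4; -1/8; -63/512 | -251/2048; -125/1024; -31/256; -15/128; -7/64; -3/32; -1/16; 0 } ⇒ -503/4096
g(rbbbbrrrrrbrrb) = { -1; -1/2; -1/4; -1/8; -63/512; -503/4096 | -251/2048; -125/1024; -31/256; -15/128; -7/64; -3/32; -1/16; 0 } ⇒ -1005/8192
g(rbbbbrrrrrbrrbr) = { -1; -1/2; -1/4; -1/8; -63/512; -503/4096 | -1005/8192; -251/2048; -125/1024; -31/256; -15/128; -7/64; -3/32; -1/16; 0 } ⇒ -2011/16384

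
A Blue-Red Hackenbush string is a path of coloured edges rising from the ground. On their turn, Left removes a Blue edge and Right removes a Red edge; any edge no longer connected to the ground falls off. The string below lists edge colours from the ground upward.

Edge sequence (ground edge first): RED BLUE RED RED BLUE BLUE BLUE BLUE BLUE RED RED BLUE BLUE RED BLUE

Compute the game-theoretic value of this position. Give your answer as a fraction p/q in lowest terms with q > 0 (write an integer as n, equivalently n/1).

Prefix values for RED BLUE RED RED BLUE BLUE BLUE BLUE BLUE RED RED BLUE BLUE RED BLUE via {L|R} + simplicity:
1 of 15 · R · max L −∞ · min R 0 → -1
2 of 15 · RB · max L -1 · min R 0 → -1/2
3 of 15 · RBR · max L -1 · min R -1/2 → -3/4
4 of 15 · RBRR · max L -1 · min R -3/4 → -7/8
5 of 15 · RBRRB · max L -7/8 · min R -3/4 → -13/16
6 of 15 · RBRRBB · max L -13/16 · min R -3/4 → -25/32
7 of 15 · RBRRBBB · max L -25/32 · min R -3/4 → -49/64
8 of 15 · RBRRBBBB · max L -49/64 · min R -3/4 → -97/128
9 of 15 · RBRRBBBBB · max L -97/128 · min R -3/4 → -193/256
10 of 15 · RBRRBBBBBR · max L -97/128 · min R -193/256 → -387/512
11 of 15 · RBRRBBBBBRR · max L -97/128 · min R -387/512 → -775/1024
12 of 15 · RBRRBBBBBRRB · max L -775/1024 · min R -387/512 → -1549/2048
13 of 15 · RBRRBBBBBRRBB · max L -1549/2048 · min R -387/512 → -3097/4096
14 of 15 · RBRRBBBBBRRBBR · max L -1549/2048 · min R -3097/4096 → -6195/8192
15 of 15 · RBRRBBBBBRRBBRB · max L -6195/8192 · min R -3097/4096 → -12389/16384

-12389/16384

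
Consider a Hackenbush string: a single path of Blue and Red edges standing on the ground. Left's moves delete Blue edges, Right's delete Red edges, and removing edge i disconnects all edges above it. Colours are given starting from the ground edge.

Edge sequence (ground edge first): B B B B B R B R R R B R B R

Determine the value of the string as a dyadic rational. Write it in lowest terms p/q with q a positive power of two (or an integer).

2325/512

val_1 [B]  L=[0]  R=[·]  ⇒ 1
val_2 [BB]  L=[0, 1]  R=[·]  ⇒ 2
val_3 [BBB]  L=[0, 1, 2]  R=[·]  ⇒ 3
val_4 [BBBB]  L=[0, 1, 2, 3]  R=[·]  ⇒ 4
val_5 [BBBBB]  L=[0, 1, 2, 3, 4]  R=[·]  ⇒ 5
val_6 [BBBBBR]  L=[0, 1, 2, 3, 4]  R=[5]  ⇒ 9/2
val_7 [BBBBBRB]  L=[0, 1, 2, 3, 4, 9/2]  R=[5]  ⇒ 19/4
val_8 [BBBBBRBR]  L=[0, 1, 2, 3, 4, 9/2]  R=[19/4, 5]  ⇒ 37/8
val_9 [BBBBBRBRR]  L=[0, 1, 2, 3, 4, 9/2]  R=[37/8, 19/4, 5]  ⇒ 73/16
val_10 [BBBBBRBRRR]  L=[0, 1, 2, 3, 4, 9/2]  R=[73/16, 37/8, 19/4, 5]  ⇒ 145/32
val_11 [BBBBBRBRRRB]  L=[0, 1, 2, 3, 4, 9/2, 145/32]  R=[73/16, 37/8, 19/4, 5]  ⇒ 291/64
val_12 [BBBBBRBRRRBR]  L=[0, 1, 2, 3, 4, 9/2, 145/32]  R=[291/64, 73/16, 37/8, 19/4, 5]  ⇒ 581/128
val_13 [BBBBBRBRRRBRB]  L=[0, 1, 2, 3, 4, 9/2, 145/32, 581/128]  R=[291/64, 73/16, 37/8, 19/4, 5]  ⇒ 1163/256
val_14 [BBBBBRBRRRBRBR]  L=[0, 1, 2, 3, 4, 9/2, 145/32, 581/128]  R=[1163/256, 291/64, 73/16, 37/8, 19/4, 5]  ⇒ 2325/512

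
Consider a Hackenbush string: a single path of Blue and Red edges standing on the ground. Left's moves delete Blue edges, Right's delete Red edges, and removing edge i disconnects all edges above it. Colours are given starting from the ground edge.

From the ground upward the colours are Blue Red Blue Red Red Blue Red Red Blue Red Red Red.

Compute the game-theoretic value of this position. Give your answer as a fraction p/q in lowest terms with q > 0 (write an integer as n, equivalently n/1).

1169/2048

1 of 12 · B · max L 0 · min R +∞ → 1
2 of 12 · BR · max L 0 · min R 1 → 1/2
3 of 12 · BRB · max L 1/2 · min R 1 → 3/4
4 of 12 · BRBR · max L 1/2 · min R 3/4 → 5/8
5 of 12 · BRBRR · max L 1/2 · min R 5/8 → 9/16
6 of 12 · BRBRRB · max L 9/16 · min R 5/8 → 19/32
7 of 12 · BRBRRBR · max L 9/16 · min R 19/32 → 37/64
8 of 12 · BRBRRBRR · max L 9/16 · min R 37/64 → 73/128
9 of 12 · BRBRRBRRB · max L 73/128 · min R 37/64 → 147/256
10 of 12 · BRBRRBRRBR · max L 73/128 · min R 147/256 → 293/512
11 of 12 · BRBRRBRRBRR · max L 73/128 · min R 293/512 → 585/1024
12 of 12 · BRBRRBRRBRRR · max L 73/128 · min R 585/1024 → 1169/2048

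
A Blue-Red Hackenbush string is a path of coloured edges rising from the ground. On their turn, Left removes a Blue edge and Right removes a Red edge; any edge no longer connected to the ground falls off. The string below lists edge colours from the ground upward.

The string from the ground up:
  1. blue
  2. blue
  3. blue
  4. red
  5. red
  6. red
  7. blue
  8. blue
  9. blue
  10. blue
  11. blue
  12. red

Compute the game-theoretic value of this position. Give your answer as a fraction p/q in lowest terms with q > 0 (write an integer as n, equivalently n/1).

g_1 [b]  L=[0]  R=[·]  ⇒ 1
g_2 [bb]  L=[0,1]  R=[·]  ⇒ 2
g_3 [bbb]  L=[0,1,2]  R=[·]  ⇒ 3
g_4 [bbbr]  L=[0,1,2]  R=[3]  ⇒ 5/2
g_5 [bbbrr]  L=[0,1,2]  R=[5/2,3]  ⇒ 9/4
g_6 [bbbrrr]  L=[0,1,2]  R=[9/4,5/2,3]  ⇒ 17/8
g_7 [bbbrrrb]  L=[0,1,2,17/8]  R=[9/4,5/2,3]  ⇒ 35/16
g_8 [bbbrrrbb]  L=[0,1,2,17/8,35/16]  R=[9/4,5/2,3]  ⇒ 71/32
g_9 [bbbrrrbbb]  L=[0,1,2,17/8,35/16,71/32]  R=[9/4,5/2,3]  ⇒ 143/64
g_10 [bbbrrrbbbb]  L=[0,1,2,17/8,35/16,71/32,143/64]  R=[9/4,5/2,3]  ⇒ 287/128
g_11 [bbbrrrbbbbb]  L=[0,1,2,17/8,35/16,71/32,143/64,287/128]  R=[9/4,5/2,3]  ⇒ 575/256
g_12 [bbbrrrbbbbbr]  L=[0,1,2,17/8,35/16,71/32,143/64,287/128]  R=[575/256,9/4,5/2,3]  ⇒ 1149/512

1149/512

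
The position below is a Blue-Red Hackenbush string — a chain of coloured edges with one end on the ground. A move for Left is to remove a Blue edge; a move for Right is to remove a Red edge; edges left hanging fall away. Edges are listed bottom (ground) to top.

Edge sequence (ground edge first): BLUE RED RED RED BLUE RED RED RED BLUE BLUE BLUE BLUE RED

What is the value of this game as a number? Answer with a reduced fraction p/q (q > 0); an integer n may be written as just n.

573/4096

value_1 [B]  L=[0]  R=[·]  — 1
value_2 [BR]  L=[0]  R=[1]  — 1/2
value_3 [BRR]  L=[0]  R=[1/2, 1]  — 1/4
value_4 [BRRR]  L=[0]  R=[1/4, 1/2, 1]  — 1/8
value_5 [BRRRB]  L=[0, 1/8]  R=[1/4, 1/2, 1]  — 3/16
value_6 [BRRRBR]  L=[0, 1/8]  R=[3/16, 1/4, 1/2, 1]  — 5/32
value_7 [BRRRBRR]  L=[0, 1/8]  R=[5/32, 3/16, 1/4, 1/2, 1]  — 9/64
value_8 [BRRRBRRR]  L=[0, 1/8]  R=[9/64, 5/32, 3/16, 1/4, 1/2, 1]  — 17/128
value_9 [BRRRBRRRB]  L=[0, 1/8, 17/128]  R=[9/64, 5/32, 3/16, 1/4, 1/2, 1]  — 35/256
value_10 [BRRRBRRRBB]  L=[0, 1/8, 17/128, 35/256]  R=[9/64, 5/32, 3/16, 1/4, 1/2, 1]  — 71/512
value_11 [BRRRBRRRBBB]  L=[0, 1/8, 17/128, 35/256, 71/512]  R=[9/64, 5/32, 3/16, 1/4, 1/2, 1]  — 143/1024
value_12 [BRRRBRRRBBBB]  L=[0, 1/8, 17/128, 35/256, 71/512, 143/1024]  R=[9/64, 5/32, 3/16, 1/4, 1/2, 1]  — 287/2048
value_13 [BRRRBRRRBBBBR]  L=[0, 1/8, 17/128, 35/256, 71/512, 143/1024]  R=[287/2048, 9/64, 5/32, 3/16, 1/4, 1/2, 1]  — 573/4096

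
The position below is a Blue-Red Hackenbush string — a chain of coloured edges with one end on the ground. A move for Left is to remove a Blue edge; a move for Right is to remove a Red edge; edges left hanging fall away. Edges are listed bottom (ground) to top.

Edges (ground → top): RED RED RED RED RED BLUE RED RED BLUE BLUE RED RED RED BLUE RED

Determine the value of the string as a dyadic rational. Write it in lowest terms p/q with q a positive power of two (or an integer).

-4923/1024

val(R) = { — | 0 } gives -1
val(RR) = { — | -1,0 } gives -2
val(RRR) = { — | -2,-1,0 } gives -3
val(RRRR) = { — | -3,-2,-1,0 } gives -4
val(RRRRR) = { — | -4,-3,-2,-1,0 } gives -5
val(RRRRRB) = { -5 | -4,-3,-2,-1,0 } gives -9/2
val(RRRRRBR) = { -5 | -9/2,-4,-3,-2,-1,0 } gives -19/4
val(RRRRRBRR) = { -5 | -19/4,-9/2,-4,-3,-2,-1,0 } gives -39/8
val(RRRRRBRRB) = { -5,-39/8 | -19/4,-9/2,-4,-3,-2,-1,0 } gives -77/16
val(RRRRRBRRBB) = { -5,-39/8,-77/16 | -19/4,-9/2,-4,-3,-2,-1,0 } gives -153/32
val(RRRRRBRRBBR) = { -5,-39/8,-77/16 | -153/32,-19/4,-9/2,-4,-3,-2,-1,0 } gives -307/64
val(RRRRRBRRBBRR) = { -5,-39/8,-77/16 | -307/64,-153/32,-19/4,-9/2,-4,-3,-2,-1,0 } gives -615/128
val(RRRRRBRRBBRRR) = { -5,-39/8,-77/16 | -615/128,-307/64,-153/32,-19/4,-9/2,-4,-3,-2,-1,0 } gives -1231/256
val(RRRRRBRRBBRRRB) = { -5,-39/8,-77/16,-1231/256 | -615/128,-307/64,-153/32,-19/4,-9/2,-4,-3,-2,-1,0 } gives -2461/512
val(RRRRRBRRBBRRRBR) = { -5,-39/8,-77/16,-1231/256 | -2461/512,-615/128,-307/64,-153/32,-19/4,-9/2,-4,-3,-2,-1,0 } gives -4923/1024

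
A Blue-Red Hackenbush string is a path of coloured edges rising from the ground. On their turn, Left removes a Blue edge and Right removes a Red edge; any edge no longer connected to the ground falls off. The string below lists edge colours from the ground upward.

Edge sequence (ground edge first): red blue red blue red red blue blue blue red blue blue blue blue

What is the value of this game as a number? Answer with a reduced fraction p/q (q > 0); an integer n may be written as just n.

-5665/8192

edge 1 of 14 (red): { (no moves) | 0 } ⇒ -1
edge 2 of 14 (blue): { -1 | 0 } ⇒ -1/2
edge 3 of 14 (red): { -1 | -1/2 0 } ⇒ -3/4
edge 4 of 14 (blue): { -1 -3/4 | -1/2 0 } ⇒ -5/8
edge 5 of 14 (red): { -1 -3/4 | -5/8 -1/2 0 } ⇒ -11/16
edge 6 of 14 (red): { -1 -3/4 | -11/16 -5/8 -1/2 0 } ⇒ -23/32
edge 7 of 14 (blue): { -1 -3/4 -23/32 | -11/16 -5/8 -1/2 0 } ⇒ -45/64
edge 8 of 14 (blue): { -1 -3/4 -23/32 -45/64 | -11/16 -5/8 -1/2 0 } ⇒ -89/128
edge 9 of 14 (blue): { -1 -3/4 -23/32 -45/64 -89/128 | -11/16 -5/8 -1/2 0 } ⇒ -177/256
edge 10 of 14 (red): { -1 -3/4 -23/32 -45/64 -89/128 | -177/256 -11/16 -5/8 -1/2 0 } ⇒ -355/512
edge 11 of 14 (blue): { -1 -3/4 -23/32 -45/64 -89/128 -355/512 | -177/256 -11/16 -5/8 -1/2 0 } ⇒ -709/1024
edge 12 of 14 (blue): { -1 -3/4 -23/32 -45/64 -89/128 -355/512 -709/1024 | -177/256 -11/16 -5/8 -1/2 0 } ⇒ -1417/2048
edge 13 of 14 (blue): { -1 -3/4 -23/32 -45/64 -89/128 -355/512 -709/1024 -1417/2048 | -177/256 -11/16 -5/8 -1/2 0 } ⇒ -2833/4096
edge 14 of 14 (blue): { -1 -3/4 -23/32 -45/64 -89/128 -355/512 -709/1024 -1417/2048 -2833/4096 | -177/256 -11/16 -5/8 -1/2 0 } ⇒ -5665/8192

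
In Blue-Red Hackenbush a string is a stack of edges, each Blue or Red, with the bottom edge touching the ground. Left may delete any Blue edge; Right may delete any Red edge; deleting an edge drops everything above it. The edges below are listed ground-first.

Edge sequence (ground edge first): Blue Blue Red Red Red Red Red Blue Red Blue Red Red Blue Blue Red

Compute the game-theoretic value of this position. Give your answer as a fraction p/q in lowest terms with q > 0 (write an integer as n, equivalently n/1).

8525/8192

step 1: add Blue to get B; options L={ 0 } R={  } ⇒ 1
step 2: add Blue to get BB; options L={ 0, 1 } R={  } ⇒ 2
step 3: add Red to get BBR; options L={ 0, 1 } R={ 2 } ⇒ 3/2
step 4: add Red to get BBRR; options L={ 0, 1 } R={ 3/2, 2 } ⇒ 5/4
step 5: add Red to get BBRRR; options L={ 0, 1 } R={ 5/4, 3/2, 2 } ⇒ 9/8
step 6: add Red to get BBRRRR; options L={ 0, 1 } R={ 9/8, 5/4, 3/2, 2 } ⇒ 17/16
step 7: add Red to get BBRRRRR; options L={ 0, 1 } R={ 17/16, 9/8, 5/4, 3/2, 2 } ⇒ 33/32
step 8: add Blue to get BBRRRRRB; options L={ 0, 1, 33/32 } R={ 17/16, 9/8, 5/4, 3/2, 2 } ⇒ 67/64
step 9: add Red to get BBRRRRRBR; options L={ 0, 1, 33/32 } R={ 67/64, 17/16, 9/8, 5/4, 3/2, 2 } ⇒ 133/128
step 10: add Blue to get BBRRRRRBRB; options L={ 0, 1, 33/32, 133/128 } R={ 67/64, 17/16, 9/8, 5/4, 3/2, 2 } ⇒ 267/256
step 11: add Red to get BBRRRRRBRBR; options L={ 0, 1, 33/32, 133/128 } R={ 267/256, 67/64, 17/16, 9/8, 5/4, 3/2, 2 } ⇒ 533/512
step 12: add Red to get BBRRRRRBRBRR; options L={ 0, 1, 33/32, 133/128 } R={ 533/512, 267/256, 67/64, 17/16, 9/8, 5/4, 3/2, 2 } ⇒ 1065/1024
step 13: add Blue to get BBRRRRRBRBRRB; options L={ 0, 1, 33/32, 133/128, 1065/1024 } R={ 533/512, 267/256, 67/64, 17/16, 9/8, 5/4, 3/2, 2 } ⇒ 2131/2048
step 14: add Blue to get BBRRRRRBRBRRBB; options L={ 0, 1, 33/32, 133/128, 1065/1024, 2131/2048 } R={ 533/512, 267/256, 67/64, 17/16, 9/8, 5/4, 3/2, 2 } ⇒ 4263/4096
step 15: add Red to get BBRRRRRBRBRRBBR; options L={ 0, 1, 33/32, 133/128, 1065/1024, 2131/2048 } R={ 4263/4096, 533/512, 267/256, 67/64, 17/16, 9/8, 5/4, 3/2, 2 } ⇒ 8525/8192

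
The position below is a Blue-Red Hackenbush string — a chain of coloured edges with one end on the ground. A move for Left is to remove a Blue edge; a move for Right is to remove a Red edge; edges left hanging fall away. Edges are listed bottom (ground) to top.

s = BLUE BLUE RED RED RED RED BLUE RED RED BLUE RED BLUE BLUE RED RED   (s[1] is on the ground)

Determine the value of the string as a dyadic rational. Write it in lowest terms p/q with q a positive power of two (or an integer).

B: Left { 0 }, Right { · } -> simplest 1
BB: Left { 0,1 }, Right { · } -> simplest 2
BBR: Left { 0,1 }, Right { 2 } -> simplest 3/2
BBRR: Left { 0,1 }, Right { 3/2,2 } -> simplest 5/4
BBRRR: Left { 0,1 }, Right { 5/4,3/2,2 } -> simplest 9/8
BBRRRR: Left { 0,1 }, Right { 9/8,5/4,3/2,2 } -> simplest 17/16
BBRRRRB: Left { 0,1,17/16 }, Right { 9/8,5/4,3/2,2 } -> simplest 35/32
BBRRRRBR: Left { 0,1,17/16 }, Right { 35/32,9/8,5/4,3/2,2 } -> simplest 69/64
BBRRRRBRR: Left { 0,1,17/16 }, Right { 69/64,35/32,9/8,5/4,3/2,2 } -> simplest 137/128
BBRRRRBRRB: Left { 0,1,17/16,137/128 }, Right { 69/64,35/32,9/8,5/4,3/2,2 } -> simplest 275/256
BBRRRRBRRBR: Left { 0,1,17/16,137/128 }, Right { 275/256,69/64,35/32,9/8,5/4,3/2,2 } -> simplest 549/512
BBRRRRBRRBRB: Left { 0,1,17/16,137/128,549/512 }, Right { 275/256,69/64,35/32,9/8,5/4,3/2,2 } -> simplest 1099/1024
BBRRRRBRRBRBB: Left { 0,1,17/16,137/128,549/512,1099/1024 }, Right { 275/256,69/64,35/32,9/8,5/4,3/2,2 } -> simplest 2199/2048
BBRRRRBRRBRBBR: Left { 0,1,17/16,137/128,549/512,1099/1024 }, Right { 2199/2048,275/256,69/64,35/32,9/8,5/4,3/2,2 } -> simplest 4397/4096
BBRRRRBRRBRBBRR: Left { 0,1,17/16,137/128,549/512,1099/1024 }, Right { 4397/4096,2199/2048,275/256,69/64,35/32,9/8,5/4,3/2,2 } -> simplest 8793/8192

8793/8192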